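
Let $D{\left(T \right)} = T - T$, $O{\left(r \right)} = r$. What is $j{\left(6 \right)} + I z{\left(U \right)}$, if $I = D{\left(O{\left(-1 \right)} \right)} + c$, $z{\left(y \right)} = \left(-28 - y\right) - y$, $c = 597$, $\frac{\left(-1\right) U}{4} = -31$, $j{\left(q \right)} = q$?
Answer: $-164766$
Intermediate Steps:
$U = 124$ ($U = \left(-4\right) \left(-31\right) = 124$)
$D{\left(T \right)} = 0$
$z{\left(y \right)} = -28 - 2 y$
$I = 597$ ($I = 0 + 597 = 597$)
$j{\left(6 \right)} + I z{\left(U \right)} = 6 + 597 \left(-28 - 248\right) = 6 + 597 \left(-276\right) = 6 - 164772 = -164766$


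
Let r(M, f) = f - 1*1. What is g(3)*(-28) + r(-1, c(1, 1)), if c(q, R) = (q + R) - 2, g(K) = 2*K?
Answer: -169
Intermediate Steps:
c(q, R) = -2 + R + q (c(q, R) = (R + q) - 2 = -2 + R + q)
r(M, f) = -1 + f (r(M, f) = f - 1 = -1 + f)
g(3)*(-28) + r(-1, c(1, 1)) = (2*3)*(-28) + (-1 + (-2 + 1 + 1)) = 6*(-28) + (-1 + 0) = -168 - 1 = -169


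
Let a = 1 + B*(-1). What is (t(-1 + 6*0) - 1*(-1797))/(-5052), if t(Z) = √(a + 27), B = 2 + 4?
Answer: -599/1684 - √22/5052 ≈ -0.35663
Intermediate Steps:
B = 6
a = -5 (a = 1 + 6*(-1) = 1 - 6 = -5)
t(Z) = √22 (t(Z) = √(-5 + 27) = √22)
(t(-1 + 6*0) - 1*(-1797))/(-5052) = (√22 - 1*(-1797))/(-5052) = (√22 + 1797)*(-1/5052) = (1797 + √22)*(-1/5052) = -599/1684 - √22/5052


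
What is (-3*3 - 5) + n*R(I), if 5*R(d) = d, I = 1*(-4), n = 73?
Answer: -362/5 ≈ -72.400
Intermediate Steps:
I = -4
R(d) = d/5
(-3*3 - 5) + n*R(I) = (-3*3 - 5) + 73*((⅕)*(-4)) = (-9 - 5) + 73*(-⅘) = -14 - 292/5 = -362/5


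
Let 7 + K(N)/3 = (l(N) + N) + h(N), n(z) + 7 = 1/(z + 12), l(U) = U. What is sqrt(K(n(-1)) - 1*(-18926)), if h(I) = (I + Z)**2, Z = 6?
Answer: sqrt(2282789)/11 ≈ 137.35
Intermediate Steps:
n(z) = -7 + 1/(12 + z) (n(z) = -7 + 1/(z + 12) = -7 + 1/(12 + z))
h(I) = (6 + I)**2 (h(I) = (I + 6)**2 = (6 + I)**2)
K(N) = -21 + 3*(6 + N)**2 + 6*N (K(N) = -21 + 3*((N + N) + (6 + N)**2) = -21 + 3*(2*N + (6 + N)**2) = -21 + 3*((6 + N)**2 + 2*N) = -21 + (3*(6 + N)**2 + 6*N) = -21 + 3*(6 + N)**2 + 6*N)
sqrt(K(n(-1)) - 1*(-18926)) = sqrt((87 + 3*((-83 - 7*(-1))/(12 - 1))**2 + 42*((-83 - 7*(-1))/(12 - 1))) - 1*(-18926)) = sqrt((87 + 3*((-83 + 7)/11)**2 + 42*((-83 + 7)/11)) + 18926) = sqrt((87 + 3*((1/11)*(-76))**2 + 42*((1/11)*(-76))) + 18926) = sqrt((87 + 3*(-76/11)**2 + 42*(-76/11)) + 18926) = sqrt((87 + 3*(5776/121) - 3192/11) + 18926) = sqrt((87 + 17328/121 - 3192/11) + 18926) = sqrt(-7257/121 + 18926) = sqrt(2282789/121) = sqrt(2282789)/11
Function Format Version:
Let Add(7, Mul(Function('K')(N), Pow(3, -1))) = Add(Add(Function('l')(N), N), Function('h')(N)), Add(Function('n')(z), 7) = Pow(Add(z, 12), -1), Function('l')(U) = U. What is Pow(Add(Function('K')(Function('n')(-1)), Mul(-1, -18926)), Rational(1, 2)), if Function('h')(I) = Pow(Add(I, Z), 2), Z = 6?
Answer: Mul(Rational(1, 11), Pow(2282789, Rational(1, 2))) ≈ 137.35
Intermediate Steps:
Function('n')(z) = Add(-7, Pow(Add(12, z), -1)) (Function('n')(z) = Add(-7, Pow(Add(z, 12), -1)) = Add(-7, Pow(Add(12, z), -1)))
Function('h')(I) = Pow(Add(6, I), 2) (Function('h')(I) = Pow(Add(I, 6), 2) = Pow(Add(6, I), 2))
Function('K')(N) = Add(-21, Mul(3, Pow(Add(6, N), 2)), Mul(6, N)) (Function('K')(N) = Add(-21, Mul(3, Add(Add(N, N), Pow(Add(6, N), 2)))) = Add(-21, Mul(3, Add(Mul(2, N), Pow(Add(6, N), 2)))) = Add(-21, Mul(3, Add(Pow(Add(6, N), 2), Mul(2, N)))) = Add(-21, Add(Mul(3, Pow(Add(6, N), 2)), Mul(6, N))) = Add(-21, Mul(3, Pow(Add(6, N), 2)), Mul(6, N)))
Pow(Add(Function('K')(Function('n')(-1)), Mul(-1, -18926)), Rational(1, 2)) = Pow(Add(Add(87, Mul(3, Pow(Mul(Pow(Add(12, -1), -1), Add(-83, Mul(-7, -1))), 2)), Mul(42, Mul(Pow(Add(12, -1), -1), Add(-83, Mul(-7, -1))))), Mul(-1, -18926)), Rational(1, 2)) = Pow(Add(Add(87, Mul(3, Pow(Mul(Pow(11, -1), Add(-83, 7)), 2)), Mul(42, Mul(Pow(11, -1), Add(-83, 7)))), 18926), Rational(1, 2)) = Pow(Add(Add(87, Mul(3, Pow(Mul(Rational(1, 11), -76), 2)), Mul(42, Mul(Rational(1, 11), -76))), 18926), Rational(1, 2)) = Pow(Add(Add(87, Mul(3, Pow(Rational(-76, 11), 2)), Mul(42, Rational(-76, 11))), 18926), Rational(1, 2)) = Pow(Add(Add(87, Mul(3, Rational(5776, 121)), Rational(-3192, 11)), 18926), Rational(1, 2)) = Pow(Add(Add(87, Rational(17328, 121), Rational(-3192, 11)), 18926), Rational(1, 2)) = Pow(Add(Rational(-7257, 121), 18926), Rational(1, 2)) = Pow(Rational(2282789, 121), Rational(1, 2)) = Mul(Rational(1, 11), Pow(2282789, Rational(1, 2)))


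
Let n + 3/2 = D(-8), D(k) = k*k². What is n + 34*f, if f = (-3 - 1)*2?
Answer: -1571/2 ≈ -785.50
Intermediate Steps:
f = -8 (f = -4*2 = -8)
D(k) = k³
n = -1027/2 (n = -3/2 + (-8)³ = -3/2 - 512 = -1027/2 ≈ -513.50)
n + 34*f = -1027/2 + 34*(-8) = -1027/2 - 272 = -1571/2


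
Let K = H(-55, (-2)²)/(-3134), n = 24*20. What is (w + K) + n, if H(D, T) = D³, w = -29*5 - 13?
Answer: 1175523/3134 ≈ 375.09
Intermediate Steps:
w = -158 (w = -145 - 13 = -158)
n = 480
K = 166375/3134 (K = (-55)³/(-3134) = -166375*(-1/3134) = 166375/3134 ≈ 53.087)
(w + K) + n = (-158 + 166375/3134) + 480 = -328797/3134 + 480 = 1175523/3134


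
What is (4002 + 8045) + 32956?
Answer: 45003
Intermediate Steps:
(4002 + 8045) + 32956 = 12047 + 32956 = 45003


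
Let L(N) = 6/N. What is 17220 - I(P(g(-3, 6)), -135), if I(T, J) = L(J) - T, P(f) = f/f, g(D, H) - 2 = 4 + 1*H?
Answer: 774947/45 ≈ 17221.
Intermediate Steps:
g(D, H) = 6 + H (g(D, H) = 2 + (4 + 1*H) = 2 + (4 + H) = 6 + H)
P(f) = 1
I(T, J) = -T + 6/J (I(T, J) = 6/J - T = -T + 6/J)
17220 - I(P(g(-3, 6)), -135) = 17220 - (-1*1 + 6/(-135)) = 17220 - (-1 + 6*(-1/135)) = 17220 - (-1 - 2/45) = 17220 - 1*(-47/45) = 17220 + 47/45 = 774947/45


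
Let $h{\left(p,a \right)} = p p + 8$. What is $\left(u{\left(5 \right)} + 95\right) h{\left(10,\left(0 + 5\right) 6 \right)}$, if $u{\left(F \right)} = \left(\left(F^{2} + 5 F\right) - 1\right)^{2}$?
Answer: $269568$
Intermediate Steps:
$h{\left(p,a \right)} = 8 + p^{2}$ ($h{\left(p,a \right)} = p^{2} + 8 = 8 + p^{2}$)
$u{\left(F \right)} = \left(-1 + F^{2} + 5 F\right)^{2}$
$\left(u{\left(5 \right)} + 95\right) h{\left(10,\left(0 + 5\right) 6 \right)} = \left(\left(-1 + 5^{2} + 5 \cdot 5\right)^{2} + 95\right) \left(8 + 10^{2}\right) = \left(\left(-1 + 25 + 25\right)^{2} + 95\right) \left(8 + 100\right) = \left(49^{2} + 95\right) 108 = \left(2401 + 95\right) 108 = 2496 \cdot 108 = 269568$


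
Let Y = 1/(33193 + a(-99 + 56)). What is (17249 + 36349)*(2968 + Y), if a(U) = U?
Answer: 878910732533/5525 ≈ 1.5908e+8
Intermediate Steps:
Y = 1/33150 (Y = 1/(33193 + (-99 + 56)) = 1/(33193 - 43) = 1/33150 ≈ 3.0166e-5)
(17249 + 36349)*(2968 + Y) = (17249 + 36349)*(2968 + 1/33150) = 53598*(98389201/33150) = 878910732533/5525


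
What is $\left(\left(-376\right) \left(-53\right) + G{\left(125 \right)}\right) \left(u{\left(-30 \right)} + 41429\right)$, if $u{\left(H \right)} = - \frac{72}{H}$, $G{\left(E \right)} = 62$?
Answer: $828213686$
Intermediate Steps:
$\left(\left(-376\right) \left(-53\right) + G{\left(125 \right)}\right) \left(u{\left(-30 \right)} + 41429\right) = \left(\left(-376\right) \left(-53\right) + 62\right) \left(- \frac{72}{-30} + 41429\right) = \left(19928 + 62\right) \left(\left(-72\right) \left(- \frac{1}{30}\right) + 41429\right) = 19990 \left(\frac{12}{5} + 41429\right) = 19990 \cdot \frac{207157}{5} = 828213686$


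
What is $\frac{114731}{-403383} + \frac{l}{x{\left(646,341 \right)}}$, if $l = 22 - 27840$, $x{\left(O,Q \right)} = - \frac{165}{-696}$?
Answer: $- \frac{2603349834413}{22186065} \approx -1.1734 \cdot 10^{5}$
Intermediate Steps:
$x{\left(O,Q \right)} = \frac{55}{232}$ ($x{\left(O,Q \right)} = \left(-165\right) \left(- \frac{1}{696}\right) = \frac{55}{232}$)
$l = -27818$ ($l = 22 - 27840 = -27818$)
$\frac{114731}{-403383} + \frac{l}{x{\left(646,341 \right)}} = \frac{114731}{-403383} - \frac{27818}{\frac{55}{232}} = 114731 \left(- \frac{1}{403383}\right) - \frac{6453776}{55} = - \frac{114731}{403383} - \frac{6453776}{55} = - \frac{2603349834413}{22186065}$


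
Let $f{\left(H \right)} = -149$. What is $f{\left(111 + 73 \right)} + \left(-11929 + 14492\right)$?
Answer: $2414$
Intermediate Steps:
$f{\left(111 + 73 \right)} + \left(-11929 + 14492\right) = -149 + \left(-11929 + 14492\right) = -149 + 2563 = 2414$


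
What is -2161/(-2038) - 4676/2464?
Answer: -75089/89672 ≈ -0.83737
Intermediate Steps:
-2161/(-2038) - 4676/2464 = -2161*(-1/2038) - 4676*1/2464 = 2161/2038 - 167/88 = -75089/89672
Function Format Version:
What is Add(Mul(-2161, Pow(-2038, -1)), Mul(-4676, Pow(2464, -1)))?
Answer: Rational(-75089, 89672) ≈ -0.83737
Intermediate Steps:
Add(Mul(-2161, Pow(-2038, -1)), Mul(-4676, Pow(2464, -1))) = Add(Mul(-2161, Rational(-1, 2038)), Mul(-4676, Rational(1, 2464))) = Add(Rational(2161, 2038), Rational(-167, 88)) = Rational(-75089, 89672)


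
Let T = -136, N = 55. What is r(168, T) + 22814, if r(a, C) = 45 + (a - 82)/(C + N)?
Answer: 1851493/81 ≈ 22858.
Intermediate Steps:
r(a, C) = 45 + (-82 + a)/(55 + C) (r(a, C) = 45 + (a - 82)/(C + 55) = 45 + (-82 + a)/(55 + C))
r(168, T) + 22814 = (2393 + 168 + 45*(-136))/(55 - 136) + 22814 = (2393 + 168 - 6120)/(-81) + 22814 = -1/81*(-3559) + 22814 = 3559/81 + 22814 = 1851493/81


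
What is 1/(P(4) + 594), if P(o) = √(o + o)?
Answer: 297/176414 - √2/176414 ≈ 0.0016755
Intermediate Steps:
P(o) = √2*√o (P(o) = √(2*o) = √2*√o)
1/(P(4) + 594) = 1/(√2*√4 + 594) = 1/(√2*2 + 594) = 1/(2*√2 + 594) = 1/(594 + 2*√2)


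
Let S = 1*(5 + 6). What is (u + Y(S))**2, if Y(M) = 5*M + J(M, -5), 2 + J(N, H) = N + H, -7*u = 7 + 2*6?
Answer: 155236/49 ≈ 3168.1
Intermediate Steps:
S = 11 (S = 1*11 = 11)
u = -19/7 (u = -(7 + 2*6)/7 = -(7 + 12)/7 = -1/7*19 = -19/7 ≈ -2.7143)
J(N, H) = -2 + H + N (J(N, H) = -2 + (N + H) = -2 + (H + N) = -2 + H + N)
Y(M) = -7 + 6*M (Y(M) = 5*M + (-2 - 5 + M) = 5*M + (-7 + M) = -7 + 6*M)
(u + Y(S))**2 = (-19/7 + (-7 + 6*11))**2 = (-19/7 + (-7 + 66))**2 = (-19/7 + 59)**2 = (394/7)**2 = 155236/49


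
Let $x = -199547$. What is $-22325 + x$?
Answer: $-221872$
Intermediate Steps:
$-22325 + x = -22325 - 199547 = -221872$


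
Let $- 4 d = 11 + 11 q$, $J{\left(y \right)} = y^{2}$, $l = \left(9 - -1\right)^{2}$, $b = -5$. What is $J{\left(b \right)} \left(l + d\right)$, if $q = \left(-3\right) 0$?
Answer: $\frac{9725}{4} \approx 2431.3$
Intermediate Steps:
$q = 0$
$l = 100$ ($l = \left(9 + 1\right)^{2} = 10^{2} = 100$)
$d = - \frac{11}{4}$ ($d = - \frac{11 + 11 \cdot 0}{4} = - \frac{11 + 0}{4} = \left(- \frac{1}{4}\right) 11 = - \frac{11}{4} \approx -2.75$)
$J{\left(b \right)} \left(l + d\right) = \left(-5\right)^{2} \left(100 - \frac{11}{4}\right) = 25 \cdot \frac{389}{4} = \frac{9725}{4}$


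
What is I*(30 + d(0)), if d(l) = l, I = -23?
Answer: -690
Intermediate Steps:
I*(30 + d(0)) = -23*(30 + 0) = -23*30 = -690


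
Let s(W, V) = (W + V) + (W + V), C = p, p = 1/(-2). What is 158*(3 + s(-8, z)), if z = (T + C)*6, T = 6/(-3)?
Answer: -6794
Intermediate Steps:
p = -½ ≈ -0.50000
C = -½ ≈ -0.50000
T = -2 (T = 6*(-⅓) = -2)
z = -15 (z = (-2 - ½)*6 = -5/2*6 = -15)
s(W, V) = 2*V + 2*W (s(W, V) = (V + W) + (V + W) = 2*V + 2*W)
158*(3 + s(-8, z)) = 158*(3 + (2*(-15) + 2*(-8))) = 158*(3 + (-30 - 16)) = 158*(3 - 46) = 158*(-43) = -6794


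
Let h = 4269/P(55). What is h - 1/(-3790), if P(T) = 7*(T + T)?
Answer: 809014/145915 ≈ 5.5444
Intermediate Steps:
P(T) = 14*T (P(T) = 7*(2*T) = 14*T)
h = 4269/770 (h = 4269/((14*55)) = 4269/770 ≈ 5.5442)
h - 1/(-3790) = 4269/770 - 1/(-3790) = 4269/770 - 1*(-1/3790) = 4269/770 + 1/3790 = 809014/145915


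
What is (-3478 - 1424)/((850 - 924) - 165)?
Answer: 4902/239 ≈ 20.510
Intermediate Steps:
(-3478 - 1424)/((850 - 924) - 165) = -4902/(-74 - 165) = -4902/(-239) = -4902*(-1/239) = 4902/239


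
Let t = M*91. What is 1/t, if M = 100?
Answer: 1/9100 ≈ 0.00010989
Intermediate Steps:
t = 9100 (t = 100*91 = 9100)
1/t = 1/9100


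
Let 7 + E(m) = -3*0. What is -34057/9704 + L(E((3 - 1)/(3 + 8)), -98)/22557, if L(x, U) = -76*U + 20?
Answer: -695754277/218893128 ≈ -3.1785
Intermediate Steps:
E(m) = -7 (E(m) = -7 - 3*0 = -7 + 0 = -7)
L(x, U) = 20 - 76*U
-34057/9704 + L(E((3 - 1)/(3 + 8)), -98)/22557 = -34057/9704 + (20 - 76*(-98))/22557 = -34057*1/9704 + (20 + 7448)*(1/22557) = -34057/9704 + 7468*(1/22557) = -34057/9704 + 7468/22557 = -695754277/218893128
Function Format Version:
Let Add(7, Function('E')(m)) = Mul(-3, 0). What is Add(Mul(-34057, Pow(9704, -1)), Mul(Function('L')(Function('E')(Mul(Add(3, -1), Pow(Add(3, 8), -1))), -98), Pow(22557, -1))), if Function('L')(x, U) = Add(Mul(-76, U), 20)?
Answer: Rational(-695754277, 218893128) ≈ -3.1785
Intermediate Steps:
Function('E')(m) = -7 (Function('E')(m) = Add(-7, Mul(-3, 0)) = Add(-7, 0) = -7)
Function('L')(x, U) = Add(20, Mul(-76, U))
Add(Mul(-34057, Pow(9704, -1)), Mul(Function('L')(Function('E')(Mul(Add(3, -1), Pow(Add(3, 8), -1))), -98), Pow(22557, -1))) = Add(Mul(-34057, Pow(9704, -1)), Mul(Add(20, Mul(-76, -98)), Pow(22557, -1))) = Add(Mul(-34057, Rational(1, 9704)), Mul(Add(20, 7448), Rational(1, 22557))) = Add(Rational(-34057, 9704), Mul(7468, Rational(1, 22557))) = Add(Rational(-34057, 9704), Rational(7468, 22557)) = Rational(-695754277, 218893128)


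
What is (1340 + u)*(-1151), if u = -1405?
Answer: 74815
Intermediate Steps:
(1340 + u)*(-1151) = (1340 - 1405)*(-1151) = -65*(-1151) = 74815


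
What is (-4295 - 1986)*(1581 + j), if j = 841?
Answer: -15212582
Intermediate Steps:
(-4295 - 1986)*(1581 + j) = (-4295 - 1986)*(1581 + 841) = -6281*2422 = -15212582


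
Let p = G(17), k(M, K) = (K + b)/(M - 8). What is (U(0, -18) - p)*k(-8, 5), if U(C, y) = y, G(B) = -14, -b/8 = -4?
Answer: 37/4 ≈ 9.2500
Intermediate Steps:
b = 32 (b = -8*(-4) = 32)
k(M, K) = (32 + K)/(-8 + M) (k(M, K) = (K + 32)/(M - 8) = (32 + K)/(-8 + M))
p = -14
(U(0, -18) - p)*k(-8, 5) = (-18 - 1*(-14))*((32 + 5)/(-8 - 8)) = (-18 + 14)*(37/(-16)) = -(-1)*37/4 = -4*(-37/16) = 37/4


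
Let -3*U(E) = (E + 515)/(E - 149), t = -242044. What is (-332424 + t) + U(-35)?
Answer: -13212744/23 ≈ -5.7447e+5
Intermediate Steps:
U(E) = -(515 + E)/(3*(-149 + E)) (U(E) = -(E + 515)/(3*(E - 149)) = -(515 + E)/(3*(-149 + E)))
(-332424 + t) + U(-35) = (-332424 - 242044) + (-515 - 1*(-35))/(3*(-149 - 35)) = -574468 + (⅓)*(-515 + 35)/(-184) = -574468 + (⅓)*(-1/184)*(-480) = -574468 + 20/23 = -13212744/23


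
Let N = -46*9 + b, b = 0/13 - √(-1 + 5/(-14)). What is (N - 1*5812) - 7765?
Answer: -13991 - I*√266/14 ≈ -13991.0 - 1.165*I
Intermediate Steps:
b = -I*√266/14 (b = 0*(1/13) - √(-1 + 5*(-1/14)) = 0 - √(-1 - 5/14) = 0 - √(-19/14) = 0 - I*√266/14 = -I*√266/14 ≈ -1.165*I)
N = -414 - I*√266/14 (N = -46*9 - I*√266/14 = -414 - I*√266/14 ≈ -414.0 - 1.165*I)
(N - 1*5812) - 7765 = ((-414 - I*√266/14) - 1*5812) - 7765 = ((-414 - I*√266/14) - 5812) - 7765 = (-6226 - I*√266/14) - 7765 = -13991 - I*√266/14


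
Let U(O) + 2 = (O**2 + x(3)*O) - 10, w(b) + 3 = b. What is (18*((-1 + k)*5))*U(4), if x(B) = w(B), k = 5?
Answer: 1440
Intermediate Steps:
w(b) = -3 + b
x(B) = -3 + B
U(O) = -12 + O**2 (U(O) = -2 + ((O**2 + (-3 + 3)*O) - 10) = -2 + ((O**2 + 0*O) - 10) = -2 + ((O**2 + 0) - 10) = -2 + (O**2 - 10) = -2 + (-10 + O**2) = -12 + O**2)
(18*((-1 + k)*5))*U(4) = (18*((-1 + 5)*5))*(-12 + 4**2) = (18*(4*5))*(-12 + 16) = (18*20)*4 = 360*4 = 1440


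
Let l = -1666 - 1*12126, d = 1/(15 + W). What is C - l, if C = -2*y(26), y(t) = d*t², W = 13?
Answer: 96206/7 ≈ 13744.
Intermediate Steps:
d = 1/28 (d = 1/(15 + 13) = 1/28 ≈ 0.035714)
y(t) = t²/28
l = -13792 (l = -1666 - 12126 = -13792)
C = -338/7 (C = -26²/14 = -676/14 = -2*169/7 = -338/7 ≈ -48.286)
C - l = -338/7 - 1*(-13792) = -338/7 + 13792 = 96206/7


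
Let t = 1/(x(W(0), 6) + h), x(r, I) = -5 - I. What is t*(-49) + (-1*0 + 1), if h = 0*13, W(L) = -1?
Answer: 60/11 ≈ 5.4545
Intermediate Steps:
h = 0
t = -1/11 (t = 1/((-5 - 1*6) + 0) = 1/((-5 - 6) + 0) = 1/(-11 + 0) = 1/(-11) = -1/11 ≈ -0.090909)
t*(-49) + (-1*0 + 1) = -1/11*(-49) + (-1*0 + 1) = 49/11 + (0 + 1) = 49/11 + 1 = 60/11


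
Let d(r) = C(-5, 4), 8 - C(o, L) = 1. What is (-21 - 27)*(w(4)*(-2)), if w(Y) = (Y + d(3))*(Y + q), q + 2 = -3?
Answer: -1056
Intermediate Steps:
q = -5 (q = -2 - 3 = -5)
C(o, L) = 7 (C(o, L) = 8 - 1*1 = 8 - 1 = 7)
d(r) = 7
w(Y) = (-5 + Y)*(7 + Y) (w(Y) = (Y + 7)*(Y - 5) = (7 + Y)*(-5 + Y) = (-5 + Y)*(7 + Y))
(-21 - 27)*(w(4)*(-2)) = (-21 - 27)*((-35 + 4² + 2*4)*(-2)) = -48*(-35 + 16 + 8)*(-2) = -(-528)*(-2) = -48*22 = -1056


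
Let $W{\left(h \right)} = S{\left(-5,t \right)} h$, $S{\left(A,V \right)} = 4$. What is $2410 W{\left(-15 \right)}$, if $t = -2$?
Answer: $-144600$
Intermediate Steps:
$W{\left(h \right)} = 4 h$
$2410 W{\left(-15 \right)} = 2410 \cdot 4 \left(-15\right) = 2410 \left(-60\right) = -144600$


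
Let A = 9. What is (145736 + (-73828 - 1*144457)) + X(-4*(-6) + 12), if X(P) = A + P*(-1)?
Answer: -72576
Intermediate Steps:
X(P) = 9 - P (X(P) = 9 + P*(-1) = 9 - P)
(145736 + (-73828 - 1*144457)) + X(-4*(-6) + 12) = (145736 + (-73828 - 1*144457)) + (9 - (-4*(-6) + 12)) = (145736 + (-73828 - 144457)) + (9 - (24 + 12)) = (145736 - 218285) + (9 - 1*36) = -72549 + (9 - 36) = -72549 - 27 = -72576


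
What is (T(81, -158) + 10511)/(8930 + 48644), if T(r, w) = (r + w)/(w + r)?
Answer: 5256/28787 ≈ 0.18258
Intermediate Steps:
T(r, w) = 1 (T(r, w) = (r + w)/(r + w) = 1)
(T(81, -158) + 10511)/(8930 + 48644) = (1 + 10511)/(8930 + 48644) = 10512/57574 = 10512*(1/57574) = 5256/28787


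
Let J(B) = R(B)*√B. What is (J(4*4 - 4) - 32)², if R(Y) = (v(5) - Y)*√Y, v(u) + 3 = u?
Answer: 23104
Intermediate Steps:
v(u) = -3 + u
R(Y) = √Y*(2 - Y) (R(Y) = ((-3 + 5) - Y)*√Y = (2 - Y)*√Y = √Y*(2 - Y))
J(B) = B*(2 - B) (J(B) = (√B*(2 - B))*√B = B*(2 - B))
(J(4*4 - 4) - 32)² = ((4*4 - 4)*(2 - (4*4 - 4)) - 32)² = ((16 - 4)*(2 - (16 - 4)) - 32)² = (12*(2 - 1*12) - 32)² = (12*(2 - 12) - 32)² = (12*(-10) - 32)² = (-120 - 32)² = (-152)² = 23104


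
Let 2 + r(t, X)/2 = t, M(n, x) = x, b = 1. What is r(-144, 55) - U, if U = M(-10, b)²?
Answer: -293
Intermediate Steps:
U = 1 (U = 1² = 1)
r(t, X) = -4 + 2*t
r(-144, 55) - U = (-4 + 2*(-144)) - 1*1 = (-4 - 288) - 1 = -292 - 1 = -293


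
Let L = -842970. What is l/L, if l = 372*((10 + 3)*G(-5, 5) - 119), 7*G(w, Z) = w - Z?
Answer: 59706/983465 ≈ 0.060710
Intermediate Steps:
G(w, Z) = -Z/7 + w/7 (G(w, Z) = (w - Z)/7 = -Z/7 + w/7)
l = -358236/7 (l = 372*((10 + 3)*(-1/7*5 + (1/7)*(-5)) - 119) = 372*(13*(-5/7 - 5/7) - 119) = 372*(13*(-10/7) - 119) = 372*(-130/7 - 119) = 372*(-963/7) = -358236/7 ≈ -51177.)
l/L = -358236/7/(-842970) = -358236/7*(-1/842970) = 59706/983465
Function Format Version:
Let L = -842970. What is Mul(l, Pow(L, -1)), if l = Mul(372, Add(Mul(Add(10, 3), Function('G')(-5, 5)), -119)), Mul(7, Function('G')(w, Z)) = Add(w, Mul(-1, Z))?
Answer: Rational(59706, 983465) ≈ 0.060710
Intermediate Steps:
Function('G')(w, Z) = Add(Mul(Rational(-1, 7), Z), Mul(Rational(1, 7), w)) (Function('G')(w, Z) = Mul(Rational(1, 7), Add(w, Mul(-1, Z))) = Add(Mul(Rational(-1, 7), Z), Mul(Rational(1, 7), w)))
l = Rational(-358236, 7) (l = Mul(372, Add(Mul(Add(10, 3), Add(Mul(Rational(-1, 7), 5), Mul(Rational(1, 7), -5))), -119)) = Mul(372, Add(Mul(13, Add(Rational(-5, 7), Rational(-5, 7))), -119)) = Mul(372, Add(Mul(13, Rational(-10, 7)), -119)) = Mul(372, Add(Rational(-130, 7), -119)) = Mul(372, Rational(-963, 7)) = Rational(-358236, 7) ≈ -51177.)
Mul(l, Pow(L, -1)) = Mul(Rational(-358236, 7), Pow(-842970, -1)) = Mul(Rational(-358236, 7), Rational(-1, 842970)) = Rational(59706, 983465)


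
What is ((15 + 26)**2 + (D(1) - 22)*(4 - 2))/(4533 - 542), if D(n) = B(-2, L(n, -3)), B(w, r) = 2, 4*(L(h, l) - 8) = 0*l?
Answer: 1641/3991 ≈ 0.41118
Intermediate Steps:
L(h, l) = 8 (L(h, l) = 8 + (0*l)/4 = 8 + (1/4)*0 = 8 + 0 = 8)
D(n) = 2
((15 + 26)**2 + (D(1) - 22)*(4 - 2))/(4533 - 542) = ((15 + 26)**2 + (2 - 22)*(4 - 2))/(4533 - 542) = (41**2 - 20*2)/3991 = (1681 - 40)*(1/3991) = 1641*(1/3991) = 1641/3991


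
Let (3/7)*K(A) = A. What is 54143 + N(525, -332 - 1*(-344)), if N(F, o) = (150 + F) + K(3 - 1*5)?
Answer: 164440/3 ≈ 54813.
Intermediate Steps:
K(A) = 7*A/3
N(F, o) = 436/3 + F (N(F, o) = (150 + F) + 7*(3 - 1*5)/3 = (150 + F) + 7*(3 - 5)/3 = (150 + F) + (7/3)*(-2) = (150 + F) - 14/3 = 436/3 + F)
54143 + N(525, -332 - 1*(-344)) = 54143 + (436/3 + 525) = 54143 + 2011/3 = 164440/3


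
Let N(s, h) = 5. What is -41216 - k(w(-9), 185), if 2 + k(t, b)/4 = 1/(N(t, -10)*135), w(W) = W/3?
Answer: -27815404/675 ≈ -41208.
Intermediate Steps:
w(W) = W/3 (w(W) = W*(⅓) = W/3)
k(t, b) = -5396/675 (k(t, b) = -8 + 4*(1/(5*135)) = -8 + 4*((⅕)*(1/135)) = -8 + 4*(1/675) = -8 + 4/675 = -5396/675)
-41216 - k(w(-9), 185) = -41216 - 1*(-5396/675) = -41216 + 5396/675 = -27815404/675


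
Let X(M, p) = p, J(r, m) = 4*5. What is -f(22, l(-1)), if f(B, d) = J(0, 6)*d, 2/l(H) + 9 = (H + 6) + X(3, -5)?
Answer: 40/9 ≈ 4.4444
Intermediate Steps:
J(r, m) = 20
l(H) = 2/(-8 + H) (l(H) = 2/(-9 + ((H + 6) - 5)) = 2/(-9 + ((6 + H) - 5)) = 2/(-9 + (1 + H)) = 2/(-8 + H))
f(B, d) = 20*d
-f(22, l(-1)) = -20*2/(-8 - 1) = -20*2/(-9) = -20*2*(-⅑) = -20*(-2)/9 = -1*(-40/9) = 40/9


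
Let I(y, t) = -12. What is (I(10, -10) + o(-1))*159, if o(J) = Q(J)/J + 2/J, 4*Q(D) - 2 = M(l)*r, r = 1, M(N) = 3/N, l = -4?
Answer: -36411/16 ≈ -2275.7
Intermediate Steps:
Q(D) = 5/16 (Q(D) = ½ + ((3/(-4))*1)/4 = ½ + ((3*(-¼))*1)/4 = ½ + (-¾*1)/4 = ½ + (¼)*(-¾) = ½ - 3/16 = 5/16)
o(J) = 37/(16*J) (o(J) = 5/(16*J) + 2/J = 37/(16*J))
(I(10, -10) + o(-1))*159 = (-12 + (37/16)/(-1))*159 = (-12 + (37/16)*(-1))*159 = (-12 - 37/16)*159 = -229/16*159 = -36411/16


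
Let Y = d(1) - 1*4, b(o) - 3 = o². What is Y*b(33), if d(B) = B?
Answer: -3276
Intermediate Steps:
b(o) = 3 + o²
Y = -3 (Y = 1 - 1*4 = 1 - 4 = -3)
Y*b(33) = -3*(3 + 33²) = -3*(3 + 1089) = -3*1092 = -3276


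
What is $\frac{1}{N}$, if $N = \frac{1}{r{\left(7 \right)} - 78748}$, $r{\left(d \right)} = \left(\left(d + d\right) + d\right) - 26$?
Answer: $-78753$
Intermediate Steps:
$r{\left(d \right)} = -26 + 3 d$ ($r{\left(d \right)} = \left(2 d + d\right) - 26 = 3 d - 26 = -26 + 3 d$)
$N = - \frac{1}{78753}$ ($N = \frac{1}{\left(-26 + 3 \cdot 7\right) - 78748} = \frac{1}{\left(-26 + 21\right) - 78748} = \frac{1}{-5 - 78748} = \frac{1}{-78753} = - \frac{1}{78753} \approx -1.2698 \cdot 10^{-5}$)
$\frac{1}{N} = \frac{1}{- \frac{1}{78753}} = -78753$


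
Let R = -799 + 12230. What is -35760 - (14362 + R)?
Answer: -61553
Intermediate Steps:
R = 11431
-35760 - (14362 + R) = -35760 - (14362 + 11431) = -35760 - 1*25793 = -35760 - 25793 = -61553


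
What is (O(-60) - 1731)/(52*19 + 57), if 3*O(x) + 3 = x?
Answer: -1752/1045 ≈ -1.6766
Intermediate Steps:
O(x) = -1 + x/3
(O(-60) - 1731)/(52*19 + 57) = ((-1 + (⅓)*(-60)) - 1731)/(52*19 + 57) = ((-1 - 20) - 1731)/(988 + 57) = (-21 - 1731)/1045 = -1752*1/1045 = -1752/1045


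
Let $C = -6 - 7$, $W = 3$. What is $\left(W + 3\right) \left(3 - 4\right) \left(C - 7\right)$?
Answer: $120$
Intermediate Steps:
$C = -13$
$\left(W + 3\right) \left(3 - 4\right) \left(C - 7\right) = \left(3 + 3\right) \left(3 - 4\right) \left(-13 - 7\right) = 6 \left(-1\right) \left(-20\right) = \left(-6\right) \left(-20\right) = 120$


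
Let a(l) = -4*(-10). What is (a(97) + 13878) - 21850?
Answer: -7932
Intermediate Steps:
a(l) = 40
(a(97) + 13878) - 21850 = (40 + 13878) - 21850 = 13918 - 21850 = -7932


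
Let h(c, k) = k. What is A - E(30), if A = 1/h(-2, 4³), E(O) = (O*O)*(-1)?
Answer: 57601/64 ≈ 900.02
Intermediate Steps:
E(O) = -O² (E(O) = O²*(-1) = -O²)
A = 1/64 (A = 1/(4³) = 1/64 ≈ 0.015625)
A - E(30) = 1/64 - (-1)*30² = 1/64 - (-1)*900 = 1/64 - 1*(-900) = 1/64 + 900 = 57601/64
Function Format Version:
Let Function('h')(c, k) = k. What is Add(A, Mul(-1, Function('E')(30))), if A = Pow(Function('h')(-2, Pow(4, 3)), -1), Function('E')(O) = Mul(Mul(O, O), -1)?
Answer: Rational(57601, 64) ≈ 900.02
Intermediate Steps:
Function('E')(O) = Mul(-1, Pow(O, 2)) (Function('E')(O) = Mul(Pow(O, 2), -1) = Mul(-1, Pow(O, 2)))
A = Rational(1, 64) (A = Pow(Pow(4, 3), -1) = Pow(64, -1) = Rational(1, 64) ≈ 0.015625)
Add(A, Mul(-1, Function('E')(30))) = Add(Rational(1, 64), Mul(-1, Mul(-1, Pow(30, 2)))) = Add(Rational(1, 64), Mul(-1, Mul(-1, 900))) = Add(Rational(1, 64), Mul(-1, -900)) = Add(Rational(1, 64), 900) = Rational(57601, 64)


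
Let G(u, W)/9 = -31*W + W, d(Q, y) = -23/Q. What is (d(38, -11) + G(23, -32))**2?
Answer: 107778920209/1444 ≈ 7.4639e+7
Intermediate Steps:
G(u, W) = -270*W (G(u, W) = 9*(-31*W + W) = 9*(-30*W) = -270*W)
(d(38, -11) + G(23, -32))**2 = (-23/38 - 270*(-32))**2 = (-23*1/38 + 8640)**2 = (-23/38 + 8640)**2 = (328297/38)**2 = 107778920209/1444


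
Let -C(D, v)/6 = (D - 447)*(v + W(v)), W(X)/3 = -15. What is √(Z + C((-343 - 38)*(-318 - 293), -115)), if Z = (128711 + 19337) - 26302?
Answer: √223171986 ≈ 14939.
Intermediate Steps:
W(X) = -45 (W(X) = 3*(-15) = -45)
C(D, v) = -6*(-447 + D)*(-45 + v) (C(D, v) = -6*(D - 447)*(v - 45) = -6*(-447 + D)*(-45 + v))
Z = 121746 (Z = 148048 - 26302 = 121746)
√(Z + C((-343 - 38)*(-318 - 293), -115)) = √(121746 + (-120690 + 270*((-343 - 38)*(-318 - 293)) + 2682*(-115) - 6*(-343 - 38)*(-318 - 293)*(-115))) = √(121746 + (-120690 + 270*(-381*(-611)) - 308430 - 6*(-381*(-611))*(-115))) = √(121746 + (-120690 + 270*232791 - 308430 - 6*232791*(-115))) = √(121746 + (-120690 + 62853570 - 308430 + 160625790)) = √(121746 + 223050240) = √223171986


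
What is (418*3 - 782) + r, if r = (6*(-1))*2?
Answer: 460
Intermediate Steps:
r = -12 (r = -6*2 = -12)
(418*3 - 782) + r = (418*3 - 782) - 12 = (1254 - 782) - 12 = 472 - 12 = 460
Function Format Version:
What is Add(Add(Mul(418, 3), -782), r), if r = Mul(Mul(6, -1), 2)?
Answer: 460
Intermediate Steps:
r = -12 (r = Mul(-6, 2) = -12)
Add(Add(Mul(418, 3), -782), r) = Add(Add(Mul(418, 3), -782), -12) = Add(Add(1254, -782), -12) = Add(472, -12) = 460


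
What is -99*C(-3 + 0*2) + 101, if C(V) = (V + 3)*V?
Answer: 101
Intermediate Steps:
C(V) = V*(3 + V) (C(V) = (3 + V)*V = V*(3 + V))
-99*C(-3 + 0*2) + 101 = -99*(-3 + 0*2)*(3 + (-3 + 0*2)) + 101 = -99*(-3 + 0)*(3 + (-3 + 0)) + 101 = -(-297)*(3 - 3) + 101 = -(-297)*0 + 101 = -99*0 + 101 = 0 + 101 = 101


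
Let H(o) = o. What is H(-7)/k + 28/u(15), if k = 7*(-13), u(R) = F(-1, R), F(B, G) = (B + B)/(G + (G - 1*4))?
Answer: -4731/13 ≈ -363.92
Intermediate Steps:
F(B, G) = 2*B/(-4 + 2*G) (F(B, G) = (2*B)/(G + (G - 4)) = (2*B)/(G + (-4 + G)) = (2*B)/(-4 + 2*G) = 2*B/(-4 + 2*G))
u(R) = -1/(-2 + R)
k = -91
H(-7)/k + 28/u(15) = -7/(-91) + 28/((-1/(-2 + 15))) = -7*(-1/91) + 28/((-1/13)) = 1/13 + 28/((-1*1/13)) = 1/13 + 28/(-1/13) = 1/13 + 28*(-13) = 1/13 - 364 = -4731/13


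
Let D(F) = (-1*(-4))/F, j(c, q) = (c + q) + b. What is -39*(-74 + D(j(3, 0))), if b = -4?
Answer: 3042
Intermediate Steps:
j(c, q) = -4 + c + q (j(c, q) = (c + q) - 4 = -4 + c + q)
D(F) = 4/F
-39*(-74 + D(j(3, 0))) = -39*(-74 + 4/(-4 + 3 + 0)) = -39*(-74 + 4/(-1)) = -39*(-74 + 4*(-1)) = -39*(-74 - 4) = -39*(-78) = 3042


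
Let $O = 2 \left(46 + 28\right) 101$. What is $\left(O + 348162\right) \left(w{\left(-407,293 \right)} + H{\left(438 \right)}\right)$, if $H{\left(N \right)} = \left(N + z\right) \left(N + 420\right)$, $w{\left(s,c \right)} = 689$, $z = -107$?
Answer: $103372696570$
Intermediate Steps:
$H{\left(N \right)} = \left(-107 + N\right) \left(420 + N\right)$ ($H{\left(N \right)} = \left(N - 107\right) \left(N + 420\right) = \left(-107 + N\right) \left(420 + N\right)$)
$O = 14948$ ($O = 2 \cdot 74 \cdot 101 = 2 \cdot 7474 = 14948$)
$\left(O + 348162\right) \left(w{\left(-407,293 \right)} + H{\left(438 \right)}\right) = \left(14948 + 348162\right) \left(689 + \left(-44940 + 438^{2} + 313 \cdot 438\right)\right) = 363110 \left(689 + \left(-44940 + 191844 + 137094\right)\right) = 363110 \left(689 + 283998\right) = 363110 \cdot 284687 = 103372696570$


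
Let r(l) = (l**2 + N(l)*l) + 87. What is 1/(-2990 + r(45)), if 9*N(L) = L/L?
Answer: -1/873 ≈ -0.0011455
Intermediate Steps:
N(L) = 1/9 (N(L) = (L/L)/9 = (1/9)*1 = 1/9)
r(l) = 87 + l**2 + l/9 (r(l) = (l**2 + l/9) + 87 = 87 + l**2 + l/9)
1/(-2990 + r(45)) = 1/(-2990 + (87 + 45**2 + (1/9)*45)) = 1/(-2990 + (87 + 2025 + 5)) = 1/(-2990 + 2117) = 1/(-873) = -1/873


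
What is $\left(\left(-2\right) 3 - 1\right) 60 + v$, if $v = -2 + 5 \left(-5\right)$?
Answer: $-447$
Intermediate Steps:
$v = -27$ ($v = -2 - 25 = -27$)
$\left(\left(-2\right) 3 - 1\right) 60 + v = \left(\left(-2\right) 3 - 1\right) 60 - 27 = \left(-6 - 1\right) 60 - 27 = \left(-7\right) 60 - 27 = -420 - 27 = -447$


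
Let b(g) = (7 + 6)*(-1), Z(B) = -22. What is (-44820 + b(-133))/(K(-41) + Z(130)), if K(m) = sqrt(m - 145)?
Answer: 493163/335 + 44833*I*sqrt(186)/670 ≈ 1472.1 + 912.6*I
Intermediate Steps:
b(g) = -13 (b(g) = 13*(-1) = -13)
K(m) = sqrt(-145 + m)
(-44820 + b(-133))/(K(-41) + Z(130)) = (-44820 - 13)/(sqrt(-145 - 41) - 22) = -44833/(sqrt(-186) - 22) = -44833/(I*sqrt(186) - 22) = -44833/(-22 + I*sqrt(186))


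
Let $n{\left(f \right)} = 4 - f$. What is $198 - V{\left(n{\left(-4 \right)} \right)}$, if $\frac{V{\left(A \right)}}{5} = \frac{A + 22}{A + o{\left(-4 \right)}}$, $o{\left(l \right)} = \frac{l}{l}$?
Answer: $\frac{544}{3} \approx 181.33$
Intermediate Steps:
$o{\left(l \right)} = 1$
$V{\left(A \right)} = \frac{5 \left(22 + A\right)}{1 + A}$ ($V{\left(A \right)} = 5 \frac{A + 22}{A + 1} = 5 \frac{22 + A}{1 + A} = \frac{5 \left(22 + A\right)}{1 + A}$)
$198 - V{\left(n{\left(-4 \right)} \right)} = 198 - \frac{5 \left(22 + \left(4 - -4\right)\right)}{1 + \left(4 - -4\right)} = 198 - \frac{5 \left(22 + \left(4 + 4\right)\right)}{1 + \left(4 + 4\right)} = 198 - \frac{5 \left(22 + 8\right)}{1 + 8} = 198 - 5 \cdot \frac{1}{9} \cdot 30 = 198 - \frac{50}{3} = \frac{544}{3}$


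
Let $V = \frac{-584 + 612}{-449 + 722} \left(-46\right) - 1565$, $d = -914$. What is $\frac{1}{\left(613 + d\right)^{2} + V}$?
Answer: $\frac{39}{3472220} \approx 1.1232 \cdot 10^{-5}$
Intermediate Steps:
$V = - \frac{61219}{39}$ ($V = \frac{28}{273} \left(-46\right) - 1565 = 28 \cdot \frac{1}{273} \left(-46\right) - 1565 = \frac{4}{39} \left(-46\right) - 1565 = - \frac{184}{39} - 1565 = - \frac{61219}{39} \approx -1569.7$)
$\frac{1}{\left(613 + d\right)^{2} + V} = \frac{1}{\left(613 - 914\right)^{2} - \frac{61219}{39}} = \frac{1}{\left(-301\right)^{2} - \frac{61219}{39}} = \frac{1}{90601 - \frac{61219}{39}} = \frac{1}{\frac{3472220}{39}} = \frac{39}{3472220}$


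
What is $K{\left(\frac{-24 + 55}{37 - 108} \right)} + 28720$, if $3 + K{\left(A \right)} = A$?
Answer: $\frac{2038876}{71} \approx 28717.0$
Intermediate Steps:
$K{\left(A \right)} = -3 + A$
$K{\left(\frac{-24 + 55}{37 - 108} \right)} + 28720 = \left(-3 + \frac{-24 + 55}{37 - 108}\right) + 28720 = \left(-3 + \frac{31}{-71}\right) + 28720 = \left(-3 + 31 \left(- \frac{1}{71}\right)\right) + 28720 = \left(-3 - \frac{31}{71}\right) + 28720 = - \frac{244}{71} + 28720 = \frac{2038876}{71}$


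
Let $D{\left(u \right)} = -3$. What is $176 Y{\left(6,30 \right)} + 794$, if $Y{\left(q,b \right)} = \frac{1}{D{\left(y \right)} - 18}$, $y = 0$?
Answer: $\frac{16498}{21} \approx 785.62$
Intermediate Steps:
$Y{\left(q,b \right)} = - \frac{1}{21}$ ($Y{\left(q,b \right)} = \frac{1}{-3 - 18} = \frac{1}{-21} = - \frac{1}{21}$)
$176 Y{\left(6,30 \right)} + 794 = 176 \left(- \frac{1}{21}\right) + 794 = - \frac{176}{21} + 794 = \frac{16498}{21}$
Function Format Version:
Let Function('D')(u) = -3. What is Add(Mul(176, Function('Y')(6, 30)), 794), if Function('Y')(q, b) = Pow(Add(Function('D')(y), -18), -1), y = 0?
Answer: Rational(16498, 21) ≈ 785.62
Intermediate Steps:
Function('Y')(q, b) = Rational(-1, 21) (Function('Y')(q, b) = Pow(Add(-3, -18), -1) = Pow(-21, -1) = Rational(-1, 21))
Add(Mul(176, Function('Y')(6, 30)), 794) = Add(Mul(176, Rational(-1, 21)), 794) = Add(Rational(-176, 21), 794) = Rational(16498, 21)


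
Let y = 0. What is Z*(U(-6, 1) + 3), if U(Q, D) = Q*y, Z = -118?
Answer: -354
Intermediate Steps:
U(Q, D) = 0 (U(Q, D) = Q*0 = 0)
Z*(U(-6, 1) + 3) = -118*(0 + 3) = -118*3 = -354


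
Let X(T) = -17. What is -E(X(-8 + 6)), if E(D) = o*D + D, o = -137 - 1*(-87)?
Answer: -833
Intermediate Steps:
o = -50 (o = -137 + 87 = -50)
E(D) = -49*D (E(D) = -50*D + D = -49*D)
-E(X(-8 + 6)) = -(-49)*(-17) = -1*833 = -833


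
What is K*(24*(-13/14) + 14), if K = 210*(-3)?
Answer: 5220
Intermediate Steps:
K = -630
K*(24*(-13/14) + 14) = -630*(24*(-13/14) + 14) = -630*(-156/7 + 14) = -630*(-58/7) = 5220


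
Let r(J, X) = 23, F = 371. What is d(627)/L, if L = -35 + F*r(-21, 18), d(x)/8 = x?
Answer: 2508/4249 ≈ 0.59026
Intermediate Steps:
d(x) = 8*x
L = 8498 (L = -35 + 371*23 = -35 + 8533 = 8498)
d(627)/L = (8*627)/8498 = 5016*(1/8498) = 2508/4249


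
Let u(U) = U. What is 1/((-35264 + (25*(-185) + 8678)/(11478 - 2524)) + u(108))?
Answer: -8954/314782771 ≈ -2.8445e-5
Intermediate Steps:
1/((-35264 + (25*(-185) + 8678)/(11478 - 2524)) + u(108)) = 1/((-35264 + (25*(-185) + 8678)/(11478 - 2524)) + 108) = 1/((-35264 + (-4625 + 8678)/8954) + 108) = 1/((-35264 + 4053*(1/8954)) + 108) = 1/((-35264 + 4053/8954) + 108) = 1/(-315749803/8954 + 108) = 1/(-314782771/8954) = -8954/314782771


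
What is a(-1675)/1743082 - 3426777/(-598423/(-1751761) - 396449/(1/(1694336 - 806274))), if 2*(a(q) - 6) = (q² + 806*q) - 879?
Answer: 24922346135392012572488/59724260373266728116955 ≈ 0.41729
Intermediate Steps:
a(q) = -867/2 + q²/2 + 403*q (a(q) = 6 + ((q² + 806*q) - 879)/2 = 6 + (-879 + q² + 806*q)/2 = 6 + (-879/2 + q²/2 + 403*q) = -867/2 + q²/2 + 403*q)
a(-1675)/1743082 - 3426777/(-598423/(-1751761) - 396449/(1/(1694336 - 806274))) = (-867/2 + (½)*(-1675)² + 403*(-1675))/1743082 - 3426777/(-598423/(-1751761) - 396449/(1/(1694336 - 806274))) = (-867/2 + (½)*2805625 - 675025)*(1/1743082) - 3426777/(-598423*(-1/1751761) - 396449/(1/888062)) = (-867/2 + 2805625/2 - 675025)*(1/1743082) - 3426777/(598423/1751761 - 396449/1/888062) = 727354*(1/1743082) - 3426777/(598423/1751761 - 396449*888062) = 363677/871541 - 3426777/(598423/1751761 - 352071291838) = 363677/871541 - 3426777/(-616744758260828295/1751761) = 363677/871541 - 3426777*(-1751761/616744758260828295) = 363677/871541 + 666988256033/68527195362314255 = 24922346135392012572488/59724260373266728116955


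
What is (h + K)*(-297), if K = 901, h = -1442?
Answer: 160677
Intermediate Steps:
(h + K)*(-297) = (-1442 + 901)*(-297) = -541*(-297) = 160677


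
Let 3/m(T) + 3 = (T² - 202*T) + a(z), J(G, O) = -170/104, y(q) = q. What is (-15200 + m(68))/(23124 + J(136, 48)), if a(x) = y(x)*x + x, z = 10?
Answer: -7117552156/10827278815 ≈ -0.65737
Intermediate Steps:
a(x) = x + x² (a(x) = x*x + x = x² + x = x + x²)
J(G, O) = -85/52 (J(G, O) = -170*1/104 = -85/52)
m(T) = 3/(107 + T² - 202*T) (m(T) = 3/(-3 + ((T² - 202*T) + 10*(1 + 10))) = 3/(-3 + ((T² - 202*T) + 10*11)) = 3/(-3 + ((T² - 202*T) + 110)) = 3/(-3 + (110 + T² - 202*T)) = 3/(107 + T² - 202*T))
(-15200 + m(68))/(23124 + J(136, 48)) = (-15200 + 3/(107 + 68² - 202*68))/(23124 - 85/52) = (-15200 + 3/(107 + 4624 - 13736))/(1202363/52) = (-15200 + 3/(-9005))*(52/1202363) = (-15200 + 3*(-1/9005))*(52/1202363) = (-15200 - 3/9005)*(52/1202363) = -136876003/9005*52/1202363 = -7117552156/10827278815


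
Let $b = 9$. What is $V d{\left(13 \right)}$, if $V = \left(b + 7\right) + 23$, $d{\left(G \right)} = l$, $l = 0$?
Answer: $0$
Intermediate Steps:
$d{\left(G \right)} = 0$
$V = 39$ ($V = \left(9 + 7\right) + 23 = 16 + 23 = 39$)
$V d{\left(13 \right)} = 39 \cdot 0 = 0$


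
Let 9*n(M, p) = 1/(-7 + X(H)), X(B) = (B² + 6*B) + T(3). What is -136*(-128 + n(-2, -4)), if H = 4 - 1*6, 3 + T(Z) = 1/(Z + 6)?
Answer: 2802824/161 ≈ 17409.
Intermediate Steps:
T(Z) = -3 + 1/(6 + Z) (T(Z) = -3 + 1/(Z + 6) = -3 + 1/(6 + Z))
H = -2 (H = 4 - 6 = -2)
X(B) = -26/9 + B² + 6*B (X(B) = (B² + 6*B) + (-17 - 3*3)/(6 + 3) = (B² + 6*B) + (-17 - 9)/9 = (B² + 6*B) + (⅑)*(-26) = (B² + 6*B) - 26/9 = -26/9 + B² + 6*B)
n(M, p) = -1/161 (n(M, p) = 1/(9*(-7 + (-26/9 + (-2)² + 6*(-2)))) = 1/(9*(-7 + (-26/9 + 4 - 12))) = 1/(9*(-7 - 98/9)) = 1/(9*(-161/9)) = (⅑)*(-9/161) = -1/161)
-136*(-128 + n(-2, -4)) = -136*(-128 - 1/161) = -136*(-20609/161) = 2802824/161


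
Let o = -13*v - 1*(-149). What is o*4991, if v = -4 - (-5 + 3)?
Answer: 873425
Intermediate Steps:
v = -2 (v = -4 - 1*(-2) = -4 + 2 = -2)
o = 175 (o = -13*(-2) - 1*(-149) = 26 + 149 = 175)
o*4991 = 175*4991 = 873425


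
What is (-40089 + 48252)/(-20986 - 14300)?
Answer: -2721/11762 ≈ -0.23134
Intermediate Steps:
(-40089 + 48252)/(-20986 - 14300) = 8163/(-35286) = 8163*(-1/35286) = -2721/11762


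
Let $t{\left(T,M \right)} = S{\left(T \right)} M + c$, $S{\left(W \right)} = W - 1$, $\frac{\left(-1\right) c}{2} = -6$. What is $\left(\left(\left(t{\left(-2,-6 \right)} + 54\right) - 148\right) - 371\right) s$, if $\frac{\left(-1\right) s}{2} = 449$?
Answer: $390630$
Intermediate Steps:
$c = 12$ ($c = \left(-2\right) \left(-6\right) = 12$)
$s = -898$ ($s = \left(-2\right) 449 = -898$)
$S{\left(W \right)} = -1 + W$
$t{\left(T,M \right)} = 12 + M \left(-1 + T\right)$ ($t{\left(T,M \right)} = \left(-1 + T\right) M + 12 = M \left(-1 + T\right) + 12 = 12 + M \left(-1 + T\right)$)
$\left(\left(\left(t{\left(-2,-6 \right)} + 54\right) - 148\right) - 371\right) s = \left(\left(\left(\left(12 - 6 \left(-1 - 2\right)\right) + 54\right) - 148\right) - 371\right) \left(-898\right) = \left(\left(\left(\left(12 - -18\right) + 54\right) - 148\right) - 371\right) \left(-898\right) = \left(\left(\left(\left(12 + 18\right) + 54\right) - 148\right) - 371\right) \left(-898\right) = \left(\left(\left(30 + 54\right) - 148\right) - 371\right) \left(-898\right) = \left(\left(84 - 148\right) - 371\right) \left(-898\right) = \left(-64 - 371\right) \left(-898\right) = \left(-435\right) \left(-898\right) = 390630$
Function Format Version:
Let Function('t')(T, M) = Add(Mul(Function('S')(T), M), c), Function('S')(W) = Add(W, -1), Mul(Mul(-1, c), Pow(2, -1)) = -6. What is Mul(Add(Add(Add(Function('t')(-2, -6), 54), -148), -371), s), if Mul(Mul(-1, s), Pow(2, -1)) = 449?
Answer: 390630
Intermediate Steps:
c = 12 (c = Mul(-2, -6) = 12)
s = -898 (s = Mul(-2, 449) = -898)
Function('S')(W) = Add(-1, W)
Function('t')(T, M) = Add(12, Mul(M, Add(-1, T))) (Function('t')(T, M) = Add(Mul(Add(-1, T), M), 12) = Add(Mul(M, Add(-1, T)), 12) = Add(12, Mul(M, Add(-1, T))))
Mul(Add(Add(Add(Function('t')(-2, -6), 54), -148), -371), s) = Mul(Add(Add(Add(Add(12, Mul(-6, Add(-1, -2))), 54), -148), -371), -898) = Mul(Add(Add(Add(Add(12, Mul(-6, -3)), 54), -148), -371), -898) = Mul(Add(Add(Add(Add(12, 18), 54), -148), -371), -898) = Mul(Add(Add(Add(30, 54), -148), -371), -898) = Mul(Add(Add(84, -148), -371), -898) = Mul(Add(-64, -371), -898) = Mul(-435, -898) = 390630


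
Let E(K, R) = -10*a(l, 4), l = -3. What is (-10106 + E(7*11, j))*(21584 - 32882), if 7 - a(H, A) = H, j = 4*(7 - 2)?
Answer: 115307388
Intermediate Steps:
j = 20 (j = 4*5 = 20)
a(H, A) = 7 - H
E(K, R) = -100 (E(K, R) = -10*(7 - 1*(-3)) = -10*(7 + 3) = -10*10 = -100)
(-10106 + E(7*11, j))*(21584 - 32882) = (-10106 - 100)*(21584 - 32882) = -10206*(-11298) = 115307388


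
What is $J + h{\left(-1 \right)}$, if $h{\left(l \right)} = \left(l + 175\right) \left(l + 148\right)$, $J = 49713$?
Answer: $75291$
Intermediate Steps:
$h{\left(l \right)} = \left(148 + l\right) \left(175 + l\right)$ ($h{\left(l \right)} = \left(175 + l\right) \left(148 + l\right) = \left(148 + l\right) \left(175 + l\right)$)
$J + h{\left(-1 \right)} = 49713 + \left(25900 + \left(-1\right)^{2} + 323 \left(-1\right)\right) = 49713 + \left(25900 + 1 - 323\right) = 49713 + 25578 = 75291$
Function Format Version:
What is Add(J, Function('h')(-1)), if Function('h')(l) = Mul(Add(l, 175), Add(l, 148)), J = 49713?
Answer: 75291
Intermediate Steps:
Function('h')(l) = Mul(Add(148, l), Add(175, l)) (Function('h')(l) = Mul(Add(175, l), Add(148, l)) = Mul(Add(148, l), Add(175, l)))
Add(J, Function('h')(-1)) = Add(49713, Add(25900, Pow(-1, 2), Mul(323, -1))) = Add(49713, Add(25900, 1, -323)) = Add(49713, 25578) = 75291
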